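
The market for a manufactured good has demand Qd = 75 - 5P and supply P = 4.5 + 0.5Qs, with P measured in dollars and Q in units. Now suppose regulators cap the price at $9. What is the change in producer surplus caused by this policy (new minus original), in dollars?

Rearranging supply gives Qs = 2P - 9. Setting quantity demanded equal to quantity supplied, 75 - 5P = 2P - 9, gives P* = 12 and Q* = 15.
Because the ceiling (9) lies below the market-clearing price, it is binding.
At P = 9: Qd = 75 - 5·9 = 30 and Qs = 2·9 - 9 = 9.
Producer surplus without the control is ½ · (12 - 4.5) · 15 = 56.25.
With the ceiling, producers sell 9 units at 9, so PS = ½ · (9 - 4.5) · 9 = 20.25.
Change in producer surplus = 20.25 - 56.25 = -36.

-36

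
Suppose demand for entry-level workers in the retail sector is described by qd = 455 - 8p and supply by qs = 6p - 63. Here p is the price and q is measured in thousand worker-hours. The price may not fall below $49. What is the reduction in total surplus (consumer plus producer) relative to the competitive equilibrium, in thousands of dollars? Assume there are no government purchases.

1344

Equilibrium: 455 - 8p = 6p - 63, so 518 = 14p and p* = 37, q* = 159.
The floor of 49 is above the equilibrium price 37, so it binds.
At p = 49: qd = 455 - 8·49 = 63 and qs = 6·49 - 63 = 231.
Quantity traded falls to 63. At q = 63 the demand price is (455 - 63)/8 = 49 and the supply price is (63 + 63)/6 = 21.
Deadweight loss = ½ · (49 - 21) · (159 - 63) = ½ · 28 · 96 = 1344.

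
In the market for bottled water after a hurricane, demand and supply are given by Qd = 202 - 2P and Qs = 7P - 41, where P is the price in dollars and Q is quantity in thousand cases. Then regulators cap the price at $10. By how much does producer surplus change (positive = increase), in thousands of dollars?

Setting quantity demanded equal to quantity supplied, 202 - 2P = 7P - 41, gives P* = 27 and Q* = 148.
The ceiling of 10 is below the equilibrium price 27, so it binds.
At P = 10: Qd = 202 - 2·10 = 182 and Qs = 7·10 - 41 = 29.
Producer surplus without the control is ½ · (27 - 41/7) · 148 = 10952/7.
With the ceiling, producers sell 29 units at 10, so PS = ½ · (10 - 41/7) · 29 = 841/14.
Change in producer surplus = 841/14 - 10952/7 = -1504.5.

-1504.5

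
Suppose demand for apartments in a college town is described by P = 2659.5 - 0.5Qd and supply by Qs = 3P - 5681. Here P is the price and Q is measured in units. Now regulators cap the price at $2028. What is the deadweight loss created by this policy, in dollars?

110940

Rearranging demand gives Qd = 5319 - 2P. Setting quantity demanded equal to quantity supplied, 5319 - 2P = 3P - 5681, gives P* = 2200 and Q* = 919.
The ceiling of 2028 is below the equilibrium price 2200, so it binds.
At P = 2028: Qd = 5319 - 2·2028 = 1263 and Qs = 3·2028 - 5681 = 403.
Quantity traded falls to 403. At Q = 403 the demand price is (5319 - 403)/2 = 2458 and the supply price is (5681 + 403)/3 = 2028.
Deadweight loss = ½ · (2458 - 2028) · (919 - 403) = ½ · 430 · 516 = 110940.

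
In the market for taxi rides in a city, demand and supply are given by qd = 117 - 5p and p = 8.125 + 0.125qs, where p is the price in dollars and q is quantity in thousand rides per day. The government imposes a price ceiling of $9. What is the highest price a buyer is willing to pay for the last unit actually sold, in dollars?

22

Rearranging supply gives qs = 8p - 65. Equilibrium: 117 - 5p = 8p - 65, so 182 = 13p and p* = 14, q* = 47.
Because the ceiling (9) lies below the market-clearing price, it is binding.
At p = 9: qd = 117 - 5·9 = 72 and qs = 8·9 - 65 = 7.
Only 7 units reach the market. On the demand curve, the marginal buyer's willingness to pay at q = 7 is (117 - 7)/5 = 22.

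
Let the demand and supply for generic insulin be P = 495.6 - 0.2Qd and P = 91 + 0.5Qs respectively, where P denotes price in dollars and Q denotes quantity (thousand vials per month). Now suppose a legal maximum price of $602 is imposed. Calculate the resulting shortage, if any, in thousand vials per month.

0

Rearranging demand gives Qd = 2478 - 5P; rearranging supply gives Qs = 2P - 182. Without the control the market clears where 2478 - 5P = 2P - 182, i.e. P* = 380 and Q* = 578.
Since 602 is above P* = 380, the ceiling does not bind and the free-market outcome prevails.
Since the control does not bind, there is no shortage.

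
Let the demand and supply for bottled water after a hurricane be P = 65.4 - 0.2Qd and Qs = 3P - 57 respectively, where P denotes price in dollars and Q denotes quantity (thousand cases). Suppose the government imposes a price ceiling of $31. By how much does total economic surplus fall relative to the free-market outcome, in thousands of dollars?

Rearranging demand gives Qd = 327 - 5P. Without the control the market clears where 327 - 5P = 3P - 57, i.e. P* = 48 and Q* = 87.
The ceiling of 31 is below the equilibrium price 48, so it binds.
At P = 31: Qd = 327 - 5·31 = 172 and Qs = 3·31 - 57 = 36.
Quantity traded falls to 36. At Q = 36 the demand price is (327 - 36)/5 = 58.2 and the supply price is (57 + 36)/3 = 31.
Deadweight loss = ½ · (58.2 - 31) · (87 - 36) = ½ · 27.2 · 51 = 693.6.

693.6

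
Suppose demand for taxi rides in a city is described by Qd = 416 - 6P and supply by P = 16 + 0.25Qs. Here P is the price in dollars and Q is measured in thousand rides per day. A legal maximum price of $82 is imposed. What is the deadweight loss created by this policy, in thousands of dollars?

0

Rearranging supply gives Qs = 4P - 64. Setting quantity demanded equal to quantity supplied, 416 - 6P = 4P - 64, gives P* = 48 and Q* = 128.
Since 82 is above P* = 48, the ceiling does not bind and the free-market outcome prevails.
Since the control does not bind, no trades are prevented and deadweight loss is zero.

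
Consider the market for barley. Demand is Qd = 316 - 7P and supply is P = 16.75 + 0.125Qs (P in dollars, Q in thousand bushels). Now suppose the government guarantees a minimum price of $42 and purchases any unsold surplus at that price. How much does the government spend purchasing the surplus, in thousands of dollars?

Rearranging supply gives Qs = 8P - 134. Setting quantity demanded equal to quantity supplied, 316 - 7P = 8P - 134, gives P* = 30 and Q* = 106.
Since 42 > 30, the floor is binding.
At P = 42: Qd = 316 - 7·42 = 22 and Qs = 8·42 - 134 = 202.
Surplus = Qs - Qd = 180.
Government expenditure = surplus × support price = 180 × 42 = 7560.

7560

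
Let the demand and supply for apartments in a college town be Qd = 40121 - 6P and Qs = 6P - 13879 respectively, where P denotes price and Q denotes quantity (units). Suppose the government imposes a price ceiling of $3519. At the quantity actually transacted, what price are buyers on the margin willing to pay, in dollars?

Equilibrium: 40121 - 6P = 6P - 13879, so 54000 = 12P and P* = 4500, Q* = 13121.
Because the ceiling (3519) lies below the market-clearing price, it is binding.
At P = 3519: Qd = 40121 - 6·3519 = 19007 and Qs = 6·3519 - 13879 = 7235.
Only 7235 units reach the market. On the demand curve, the marginal buyer's willingness to pay at Q = 7235 is (40121 - 7235)/6 = 5481.

5481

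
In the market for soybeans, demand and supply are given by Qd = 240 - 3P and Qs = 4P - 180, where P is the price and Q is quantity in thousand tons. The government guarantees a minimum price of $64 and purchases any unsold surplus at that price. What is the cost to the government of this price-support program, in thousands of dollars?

1792

Setting quantity demanded equal to quantity supplied, 240 - 3P = 4P - 180, gives P* = 60 and Q* = 60.
Since 64 > 60, the floor is binding.
At P = 64: Qd = 240 - 3·64 = 48 and Qs = 4·64 - 180 = 76.
Surplus = Qs - Qd = 28.
Government expenditure = surplus × support price = 28 × 64 = 1792.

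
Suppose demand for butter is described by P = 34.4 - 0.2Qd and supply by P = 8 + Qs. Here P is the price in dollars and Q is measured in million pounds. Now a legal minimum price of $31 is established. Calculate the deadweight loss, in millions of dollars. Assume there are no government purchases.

Rearranging demand gives Qd = 172 - 5P; rearranging supply gives Qs = P - 8. In a free market, 172 - 5P = P - 8 gives the equilibrium P* = 30, Q* = 22.
Because the floor (31) lies above the market-clearing price, it is binding.
At P = 31: Qd = 172 - 5·31 = 17 and Qs = 31 - 8 = 23.
Quantity traded falls to 17. At Q = 17 the demand price is (172 - 17)/5 = 31 and the supply price is 8 + 17 = 25.
Deadweight loss = ½ · (31 - 25) · (22 - 17) = ½ · 6 · 5 = 15.

15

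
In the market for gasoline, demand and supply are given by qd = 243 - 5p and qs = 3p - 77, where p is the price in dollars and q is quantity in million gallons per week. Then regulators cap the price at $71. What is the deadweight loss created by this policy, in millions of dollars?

0

Without the control the market clears where 243 - 5p = 3p - 77, i.e. p* = 40 and q* = 43.
The ceiling of 71 is above the equilibrium price 40, so it is not binding; the market clears at p* = 40, q* = 43.
Since the control does not bind, no trades are prevented and deadweight loss is zero.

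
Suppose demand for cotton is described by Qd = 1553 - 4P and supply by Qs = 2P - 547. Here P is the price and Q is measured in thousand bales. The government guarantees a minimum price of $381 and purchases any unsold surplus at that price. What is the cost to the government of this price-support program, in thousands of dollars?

70866

Setting quantity demanded equal to quantity supplied, 1553 - 4P = 2P - 547, gives P* = 350 and Q* = 153.
Because the floor (381) lies above the market-clearing price, it is binding.
At P = 381: Qd = 1553 - 4·381 = 29 and Qs = 2·381 - 547 = 215.
Surplus = Qs - Qd = 186.
Government expenditure = surplus × support price = 186 × 381 = 70866.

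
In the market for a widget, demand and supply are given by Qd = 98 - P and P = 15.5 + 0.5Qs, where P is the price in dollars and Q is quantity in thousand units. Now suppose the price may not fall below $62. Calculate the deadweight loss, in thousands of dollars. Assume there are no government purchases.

Rearranging supply gives Qs = 2P - 31. Without the control the market clears where 98 - P = 2P - 31, i.e. P* = 43 and Q* = 55.
The floor of 62 is above the equilibrium price 43, so it binds.
At P = 62: Qd = 98 - 62 = 36 and Qs = 2·62 - 31 = 93.
Quantity traded falls to 36. At Q = 36 the demand price is 98 - 36 = 62 and the supply price is (31 + 36)/2 = 33.5.
Deadweight loss = ½ · (62 - 33.5) · (55 - 36) = ½ · 28.5 · 19 = 270.75.

270.75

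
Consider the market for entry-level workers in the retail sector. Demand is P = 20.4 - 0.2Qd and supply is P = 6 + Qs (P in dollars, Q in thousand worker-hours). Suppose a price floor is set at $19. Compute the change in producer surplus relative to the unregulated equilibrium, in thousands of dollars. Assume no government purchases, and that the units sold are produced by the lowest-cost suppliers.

Rearranging demand gives Qd = 102 - 5P; rearranging supply gives Qs = P - 6. Without the control the market clears where 102 - 5P = P - 6, i.e. P* = 18 and Q* = 12.
Since 19 > 18, the floor is binding.
At P = 19: Qd = 102 - 5·19 = 7 and Qs = 19 - 6 = 13.
Producer surplus without the control is ½ · (18 - 6) · 12 = 72.
With the floor, 7 units are sold at 19. The supply price at Q = 7 is 13, so PS = ½ · [(19 - 6) + (19 - 13)] · 7 = 66.5.
Change in producer surplus = 66.5 - 72 = -5.5.

-5.5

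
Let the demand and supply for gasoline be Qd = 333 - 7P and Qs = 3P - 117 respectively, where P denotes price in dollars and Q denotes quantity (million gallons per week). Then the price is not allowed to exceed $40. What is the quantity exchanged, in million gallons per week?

3

In a free market, 333 - 7P = 3P - 117 gives the equilibrium P* = 45, Q* = 18.
Because the ceiling (40) lies below the market-clearing price, it is binding.
At P = 40: Qd = 333 - 7·40 = 53 and Qs = 3·40 - 117 = 3.
The quantity actually transacted is the short side, supply: 3.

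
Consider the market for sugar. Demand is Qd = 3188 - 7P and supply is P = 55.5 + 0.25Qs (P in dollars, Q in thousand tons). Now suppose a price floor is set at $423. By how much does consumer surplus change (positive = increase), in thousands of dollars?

-70342.5

Rearranging supply gives Qs = 4P - 222. In a free market, 3188 - 7P = 4P - 222 gives the equilibrium P* = 310, Q* = 1018.
Because the floor (423) lies above the market-clearing price, it is binding.
At P = 423: Qd = 3188 - 7·423 = 227 and Qs = 4·423 - 222 = 1470.
Consumer surplus without the control is ½ · (3188/7 - 310) · 1018 = 518162/7.
With the floor, consumers buy 227 units at 423, so CS = ½ · (3188/7 - 423) · 227 = 51529/14.
Change in consumer surplus = 51529/14 - 518162/7 = -70342.5.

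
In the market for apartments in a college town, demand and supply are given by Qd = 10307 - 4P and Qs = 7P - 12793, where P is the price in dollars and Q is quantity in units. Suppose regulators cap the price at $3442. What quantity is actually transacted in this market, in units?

Setting quantity demanded equal to quantity supplied, 10307 - 4P = 7P - 12793, gives P* = 2100 and Q* = 1907.
Since 3442 is above P* = 2100, the ceiling does not bind and the free-market outcome prevails.

1907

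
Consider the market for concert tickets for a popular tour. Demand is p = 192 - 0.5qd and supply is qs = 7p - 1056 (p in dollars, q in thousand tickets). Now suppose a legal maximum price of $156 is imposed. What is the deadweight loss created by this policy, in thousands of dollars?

252

Rearranging demand gives qd = 384 - 2p. Equilibrium: 384 - 2p = 7p - 1056, so 1440 = 9p and p* = 160, q* = 64.
The ceiling of 156 is below the equilibrium price 160, so it binds.
At p = 156: qd = 384 - 2·156 = 72 and qs = 7·156 - 1056 = 36.
Quantity traded falls to 36. At q = 36 the demand price is (384 - 36)/2 = 174 and the supply price is (1056 + 36)/7 = 156.
Deadweight loss = ½ · (174 - 156) · (64 - 36) = ½ · 18 · 28 = 252.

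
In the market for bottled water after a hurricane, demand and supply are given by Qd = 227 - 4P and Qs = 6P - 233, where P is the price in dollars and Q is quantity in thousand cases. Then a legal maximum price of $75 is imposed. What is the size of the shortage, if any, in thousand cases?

0

Setting quantity demanded equal to quantity supplied, 227 - 4P = 6P - 233, gives P* = 46 and Q* = 43.
Since 75 is above P* = 46, the ceiling does not bind and the free-market outcome prevails.
Since the control does not bind, there is no shortage.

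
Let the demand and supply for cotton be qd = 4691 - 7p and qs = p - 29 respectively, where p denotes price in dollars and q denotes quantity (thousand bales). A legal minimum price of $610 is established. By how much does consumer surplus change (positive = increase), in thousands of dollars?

In a free market, 4691 - 7p = p - 29 gives the equilibrium p* = 590, q* = 561.
The floor of 610 is above the equilibrium price 590, so it binds.
At p = 610: qd = 4691 - 7·610 = 421 and qs = 610 - 29 = 581.
Consumer surplus without the control is ½ · (4691/7 - 590) · 561 = 314721/14.
With the floor, consumers buy 421 units at 610, so CS = ½ · (4691/7 - 610) · 421 = 177241/14.
Change in consumer surplus = 177241/14 - 314721/14 = -9820.

-9820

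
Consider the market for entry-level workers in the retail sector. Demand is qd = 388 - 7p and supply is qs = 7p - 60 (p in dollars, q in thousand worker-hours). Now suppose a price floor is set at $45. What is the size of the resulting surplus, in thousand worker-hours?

In a free market, 388 - 7p = 7p - 60 gives the equilibrium p* = 32, q* = 164.
Since 45 > 32, the floor is binding.
At p = 45: qd = 388 - 7·45 = 73 and qs = 7·45 - 60 = 255.
Surplus = qs - qd = 255 - 73 = 182.

182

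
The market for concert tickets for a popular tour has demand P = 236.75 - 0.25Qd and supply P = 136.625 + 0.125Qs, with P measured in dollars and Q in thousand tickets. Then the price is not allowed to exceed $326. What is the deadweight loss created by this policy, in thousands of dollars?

Rearranging demand gives Qd = 947 - 4P; rearranging supply gives Qs = 8P - 1093. Without the control the market clears where 947 - 4P = 8P - 1093, i.e. P* = 170 and Q* = 267.
Since 326 is above P* = 170, the ceiling does not bind and the free-market outcome prevails.
Since the control does not bind, no trades are prevented and deadweight loss is zero.

0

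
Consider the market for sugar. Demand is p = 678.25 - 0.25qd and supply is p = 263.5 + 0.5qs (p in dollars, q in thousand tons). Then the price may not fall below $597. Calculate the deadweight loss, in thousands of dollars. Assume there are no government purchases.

19494

Rearranging demand gives qd = 2713 - 4p; rearranging supply gives qs = 2p - 527. Setting quantity demanded equal to quantity supplied, 2713 - 4p = 2p - 527, gives p* = 540 and q* = 553.
Since 597 > 540, the floor is binding.
At p = 597: qd = 2713 - 4·597 = 325 and qs = 2·597 - 527 = 667.
Quantity traded falls to 325. At q = 325 the demand price is (2713 - 325)/4 = 597 and the supply price is (527 + 325)/2 = 426.
Deadweight loss = ½ · (597 - 426) · (553 - 325) = ½ · 171 · 228 = 19494.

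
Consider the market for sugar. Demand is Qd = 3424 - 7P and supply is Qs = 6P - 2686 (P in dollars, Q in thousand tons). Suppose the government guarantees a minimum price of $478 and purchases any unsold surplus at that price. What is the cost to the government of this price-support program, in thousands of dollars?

Without the control the market clears where 3424 - 7P = 6P - 2686, i.e. P* = 470 and Q* = 134.
The floor of 478 is above the equilibrium price 470, so it binds.
At P = 478: Qd = 3424 - 7·478 = 78 and Qs = 6·478 - 2686 = 182.
Surplus = Qs - Qd = 104.
Government expenditure = surplus × support price = 104 × 478 = 49712.

49712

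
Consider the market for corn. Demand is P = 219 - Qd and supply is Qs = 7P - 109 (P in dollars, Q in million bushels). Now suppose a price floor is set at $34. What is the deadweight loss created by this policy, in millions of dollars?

Rearranging demand gives Qd = 219 - P. Setting quantity demanded equal to quantity supplied, 219 - P = 7P - 109, gives P* = 41 and Q* = 178.
The floor of 34 is below the equilibrium price 41, so it is not binding; the market clears at P* = 41, Q* = 178.
Since the control does not bind, no trades are prevented and deadweight loss is zero.

0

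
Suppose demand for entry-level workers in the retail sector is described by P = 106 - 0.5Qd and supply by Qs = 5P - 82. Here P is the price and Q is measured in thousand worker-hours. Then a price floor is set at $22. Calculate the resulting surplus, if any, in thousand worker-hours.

Rearranging demand gives Qd = 212 - 2P. Without the control the market clears where 212 - 2P = 5P - 82, i.e. P* = 42 and Q* = 128.
The floor of 22 is below the equilibrium price 42, so it is not binding; the market clears at P* = 42, Q* = 128.
Since the control does not bind, there is no surplus.

0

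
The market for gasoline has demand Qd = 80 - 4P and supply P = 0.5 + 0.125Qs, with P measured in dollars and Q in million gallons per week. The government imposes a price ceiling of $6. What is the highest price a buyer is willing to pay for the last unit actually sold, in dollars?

9

Rearranging supply gives Qs = 8P - 4. Equilibrium: 80 - 4P = 8P - 4, so 84 = 12P and P* = 7, Q* = 52.
The ceiling of 6 is below the equilibrium price 7, so it binds.
At P = 6: Qd = 80 - 4·6 = 56 and Qs = 8·6 - 4 = 44.
Only 44 units reach the market. On the demand curve, the marginal buyer's willingness to pay at Q = 44 is (80 - 44)/4 = 9.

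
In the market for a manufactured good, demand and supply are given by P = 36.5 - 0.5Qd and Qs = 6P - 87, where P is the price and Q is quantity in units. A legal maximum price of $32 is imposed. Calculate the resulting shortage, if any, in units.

0

Rearranging demand gives Qd = 73 - 2P. Setting quantity demanded equal to quantity supplied, 73 - 2P = 6P - 87, gives P* = 20 and Q* = 33.
The ceiling of 32 is above the equilibrium price 20, so it is not binding; the market clears at P* = 20, Q* = 33.
Since the control does not bind, there is no shortage.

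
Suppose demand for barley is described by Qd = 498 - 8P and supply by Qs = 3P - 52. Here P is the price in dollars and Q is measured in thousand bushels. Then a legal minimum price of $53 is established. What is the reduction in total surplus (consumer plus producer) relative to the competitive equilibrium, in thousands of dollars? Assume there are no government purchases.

132

In a free market, 498 - 8P = 3P - 52 gives the equilibrium P* = 50, Q* = 98.
Since 53 > 50, the floor is binding.
At P = 53: Qd = 498 - 8·53 = 74 and Qs = 3·53 - 52 = 107.
Quantity traded falls to 74. At Q = 74 the demand price is (498 - 74)/8 = 53 and the supply price is (52 + 74)/3 = 42.
Deadweight loss = ½ · (53 - 42) · (98 - 74) = ½ · 11 · 24 = 132.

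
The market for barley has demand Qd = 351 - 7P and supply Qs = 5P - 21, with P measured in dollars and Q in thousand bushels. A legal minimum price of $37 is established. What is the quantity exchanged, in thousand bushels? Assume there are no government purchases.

Setting quantity demanded equal to quantity supplied, 351 - 7P = 5P - 21, gives P* = 31 and Q* = 134.
The floor of 37 is above the equilibrium price 31, so it binds.
At P = 37: Qd = 351 - 7·37 = 92 and Qs = 5·37 - 21 = 164.
The quantity actually transacted is the short side, demand: 92.

92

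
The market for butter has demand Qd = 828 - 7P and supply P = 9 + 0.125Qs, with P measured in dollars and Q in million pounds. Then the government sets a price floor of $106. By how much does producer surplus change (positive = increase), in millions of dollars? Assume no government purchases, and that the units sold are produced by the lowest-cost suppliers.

-2524.25

Rearranging supply gives Qs = 8P - 72. Equilibrium: 828 - 7P = 8P - 72, so 900 = 15P and P* = 60, Q* = 408.
The floor of 106 is above the equilibrium price 60, so it binds.
At P = 106: Qd = 828 - 7·106 = 86 and Qs = 8·106 - 72 = 776.
Producer surplus without the control is ½ · (60 - 9) · 408 = 10404.
With the floor, 86 units are sold at 106. The supply price at Q = 86 is 19.75, so PS = ½ · [(106 - 9) + (106 - 19.75)] · 86 = 7879.75.
Change in producer surplus = 7879.75 - 10404 = -2524.25.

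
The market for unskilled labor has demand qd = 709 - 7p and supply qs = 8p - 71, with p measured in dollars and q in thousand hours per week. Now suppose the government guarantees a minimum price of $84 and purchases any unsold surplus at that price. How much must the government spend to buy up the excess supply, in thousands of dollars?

40320

Without the control the market clears where 709 - 7p = 8p - 71, i.e. p* = 52 and q* = 345.
Since 84 > 52, the floor is binding.
At p = 84: qd = 709 - 7·84 = 121 and qs = 8·84 - 71 = 601.
Surplus = qs - qd = 480.
Government expenditure = surplus × support price = 480 × 84 = 40320.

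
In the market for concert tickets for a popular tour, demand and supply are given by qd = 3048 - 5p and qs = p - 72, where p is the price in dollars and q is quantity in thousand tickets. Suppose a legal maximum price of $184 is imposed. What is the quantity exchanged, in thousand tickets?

112

In a free market, 3048 - 5p = p - 72 gives the equilibrium p* = 520, q* = 448.
Because the ceiling (184) lies below the market-clearing price, it is binding.
At p = 184: qd = 3048 - 5·184 = 2128 and qs = 184 - 72 = 112.
The quantity actually transacted is the short side, supply: 112.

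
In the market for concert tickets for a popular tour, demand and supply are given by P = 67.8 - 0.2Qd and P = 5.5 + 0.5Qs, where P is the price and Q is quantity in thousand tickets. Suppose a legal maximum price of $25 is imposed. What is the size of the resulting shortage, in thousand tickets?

175

Rearranging demand gives Qd = 339 - 5P; rearranging supply gives Qs = 2P - 11. Setting quantity demanded equal to quantity supplied, 339 - 5P = 2P - 11, gives P* = 50 and Q* = 89.
The ceiling of 25 is below the equilibrium price 50, so it binds.
At P = 25: Qd = 339 - 5·25 = 214 and Qs = 2·25 - 11 = 39.
Shortage = Qd - Qs = 214 - 39 = 175.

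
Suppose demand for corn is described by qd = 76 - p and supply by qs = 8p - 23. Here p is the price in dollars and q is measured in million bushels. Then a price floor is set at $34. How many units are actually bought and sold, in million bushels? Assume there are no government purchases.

42

Without the control the market clears where 76 - p = 8p - 23, i.e. p* = 11 and q* = 65.
The floor of 34 is above the equilibrium price 11, so it binds.
At p = 34: qd = 76 - 34 = 42 and qs = 8·34 - 23 = 249.
The quantity actually transacted is the short side, demand: 42.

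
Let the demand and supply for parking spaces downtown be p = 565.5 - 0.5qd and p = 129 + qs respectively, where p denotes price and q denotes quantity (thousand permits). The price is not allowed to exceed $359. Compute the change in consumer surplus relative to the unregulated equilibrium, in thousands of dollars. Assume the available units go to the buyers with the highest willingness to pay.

Rearranging demand gives qd = 1131 - 2p; rearranging supply gives qs = p - 129. Setting quantity demanded equal to quantity supplied, 1131 - 2p = p - 129, gives p* = 420 and q* = 291.
Because the ceiling (359) lies below the market-clearing price, it is binding.
At p = 359: qd = 1131 - 2·359 = 413 and qs = 359 - 129 = 230.
Consumer surplus without the control is ½ · (565.5 - 420) · 291 = 21170.25.
With the ceiling, 230 units are sold at 359 (assume they go to the highest-value buyers). The demand price at q = 230 is 450.5, so CS = ½ · [(565.5 - 359) + (450.5 - 359)] · 230 = 34270.
Change in consumer surplus = 34270 - 21170.25 = 13099.75.

13099.75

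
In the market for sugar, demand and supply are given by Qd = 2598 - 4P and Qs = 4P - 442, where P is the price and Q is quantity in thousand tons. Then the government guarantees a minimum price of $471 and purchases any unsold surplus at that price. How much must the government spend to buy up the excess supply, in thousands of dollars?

Without the control the market clears where 2598 - 4P = 4P - 442, i.e. P* = 380 and Q* = 1078.
Since 471 > 380, the floor is binding.
At P = 471: Qd = 2598 - 4·471 = 714 and Qs = 4·471 - 442 = 1442.
Surplus = Qs - Qd = 728.
Government expenditure = surplus × support price = 728 × 471 = 342888.

342888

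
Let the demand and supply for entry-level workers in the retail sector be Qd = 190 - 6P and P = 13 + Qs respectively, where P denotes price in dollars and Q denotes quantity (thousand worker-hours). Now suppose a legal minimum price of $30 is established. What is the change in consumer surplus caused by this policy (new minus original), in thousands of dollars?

Rearranging supply gives Qs = P - 13. In a free market, 190 - 6P = P - 13 gives the equilibrium P* = 29, Q* = 16.
Because the floor (30) lies above the market-clearing price, it is binding.
At P = 30: Qd = 190 - 6·30 = 10 and Qs = 30 - 13 = 17.
Consumer surplus without the control is ½ · (95/3 - 29) · 16 = 64/3.
With the floor, consumers buy 10 units at 30, so CS = ½ · (95/3 - 30) · 10 = 25/3.
Change in consumer surplus = 25/3 - 64/3 = -13.

-13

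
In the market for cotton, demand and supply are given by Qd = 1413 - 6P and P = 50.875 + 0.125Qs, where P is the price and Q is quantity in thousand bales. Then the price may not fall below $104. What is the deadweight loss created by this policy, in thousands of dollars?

Rearranging supply gives Qs = 8P - 407. Equilibrium: 1413 - 6P = 8P - 407, so 1820 = 14P and P* = 130, Q* = 633.
Since 104 is below P* = 130, the floor does not bind and the free-market outcome prevails.
Since the control does not bind, no trades are prevented and deadweight loss is zero.

0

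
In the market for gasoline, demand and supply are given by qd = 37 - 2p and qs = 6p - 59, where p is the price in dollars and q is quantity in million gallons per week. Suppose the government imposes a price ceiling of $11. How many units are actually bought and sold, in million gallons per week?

7

Setting quantity demanded equal to quantity supplied, 37 - 2p = 6p - 59, gives p* = 12 and q* = 13.
Since 11 < 12, the ceiling is binding.
At p = 11: qd = 37 - 2·11 = 15 and qs = 6·11 - 59 = 7.
The quantity actually transacted is the short side, supply: 7.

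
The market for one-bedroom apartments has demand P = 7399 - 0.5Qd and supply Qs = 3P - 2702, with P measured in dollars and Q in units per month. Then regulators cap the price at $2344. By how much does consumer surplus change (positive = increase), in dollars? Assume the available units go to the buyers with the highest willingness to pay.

1998724

Rearranging demand gives Qd = 14798 - 2P. In a free market, 14798 - 2P = 3P - 2702 gives the equilibrium P* = 3500, Q* = 7798.
Because the ceiling (2344) lies below the market-clearing price, it is binding.
At P = 2344: Qd = 14798 - 2·2344 = 10110 and Qs = 3·2344 - 2702 = 4330.
Consumer surplus without the control is ½ · (7399 - 3500) · 7798 = 15202201.
With the ceiling, 4330 units are sold at 2344 (assume they go to the highest-value buyers). The demand price at Q = 4330 is 5234, so CS = ½ · [(7399 - 2344) + (5234 - 2344)] · 4330 = 17200925.
Change in consumer surplus = 17200925 - 15202201 = 1998724.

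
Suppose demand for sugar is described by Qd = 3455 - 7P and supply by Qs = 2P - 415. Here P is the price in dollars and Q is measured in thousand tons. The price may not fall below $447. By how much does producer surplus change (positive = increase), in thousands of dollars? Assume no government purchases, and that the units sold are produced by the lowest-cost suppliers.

Setting quantity demanded equal to quantity supplied, 3455 - 7P = 2P - 415, gives P* = 430 and Q* = 445.
Because the floor (447) lies above the market-clearing price, it is binding.
At P = 447: Qd = 3455 - 7·447 = 326 and Qs = 2·447 - 415 = 479.
Producer surplus without the control is ½ · (430 - 207.5) · 445 = 49506.25.
With the floor, 326 units are sold at 447. The supply price at Q = 326 is 370.5, so PS = ½ · [(447 - 207.5) + (447 - 370.5)] · 326 = 51508.
Change in producer surplus = 51508 - 49506.25 = 2001.75.

2001.75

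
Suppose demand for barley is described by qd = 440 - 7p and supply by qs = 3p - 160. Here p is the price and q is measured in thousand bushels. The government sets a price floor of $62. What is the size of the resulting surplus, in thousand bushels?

20

Without the control the market clears where 440 - 7p = 3p - 160, i.e. p* = 60 and q* = 20.
Because the floor (62) lies above the market-clearing price, it is binding.
At p = 62: qd = 440 - 7·62 = 6 and qs = 3·62 - 160 = 26.
Surplus = qs - qd = 26 - 6 = 20.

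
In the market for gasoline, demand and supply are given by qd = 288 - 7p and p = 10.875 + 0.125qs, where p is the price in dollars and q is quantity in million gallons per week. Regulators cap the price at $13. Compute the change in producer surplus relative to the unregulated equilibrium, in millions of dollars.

-780

Rearranging supply gives qs = 8p - 87. Equilibrium: 288 - 7p = 8p - 87, so 375 = 15p and p* = 25, q* = 113.
Because the ceiling (13) lies below the market-clearing price, it is binding.
At p = 13: qd = 288 - 7·13 = 197 and qs = 8·13 - 87 = 17.
Producer surplus without the control is ½ · (25 - 10.875) · 113 = 798.0625.
With the ceiling, producers sell 17 units at 13, so PS = ½ · (13 - 10.875) · 17 = 18.0625.
Change in producer surplus = 18.0625 - 798.0625 = -780.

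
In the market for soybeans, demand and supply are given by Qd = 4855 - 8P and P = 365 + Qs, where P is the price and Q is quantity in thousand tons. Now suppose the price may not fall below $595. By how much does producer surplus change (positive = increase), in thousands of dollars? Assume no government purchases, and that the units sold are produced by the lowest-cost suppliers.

Rearranging supply gives Qs = P - 365. In a free market, 4855 - 8P = P - 365 gives the equilibrium P* = 580, Q* = 215.
Since 595 > 580, the floor is binding.
At P = 595: Qd = 4855 - 8·595 = 95 and Qs = 595 - 365 = 230.
Producer surplus without the control is ½ · (580 - 365) · 215 = 23112.5.
With the floor, 95 units are sold at 595. The supply price at Q = 95 is 460, so PS = ½ · [(595 - 365) + (595 - 460)] · 95 = 17337.5.
Change in producer surplus = 17337.5 - 23112.5 = -5775.

-5775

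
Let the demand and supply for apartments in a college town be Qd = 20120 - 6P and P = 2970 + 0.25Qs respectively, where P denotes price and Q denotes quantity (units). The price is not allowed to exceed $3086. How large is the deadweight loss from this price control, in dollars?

43320

Rearranging supply gives Qs = 4P - 11880. In a free market, 20120 - 6P = 4P - 11880 gives the equilibrium P* = 3200, Q* = 920.
The ceiling of 3086 is below the equilibrium price 3200, so it binds.
At P = 3086: Qd = 20120 - 6·3086 = 1604 and Qs = 4·3086 - 11880 = 464.
Quantity traded falls to 464. At Q = 464 the demand price is (20120 - 464)/6 = 3276 and the supply price is (11880 + 464)/4 = 3086.
Deadweight loss = ½ · (3276 - 3086) · (920 - 464) = ½ · 190 · 456 = 43320.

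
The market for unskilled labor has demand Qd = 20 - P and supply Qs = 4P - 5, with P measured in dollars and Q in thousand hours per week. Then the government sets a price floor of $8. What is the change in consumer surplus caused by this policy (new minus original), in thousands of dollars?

-40.5

Equilibrium: 20 - P = 4P - 5, so 25 = 5P and P* = 5, Q* = 15.
Because the floor (8) lies above the market-clearing price, it is binding.
At P = 8: Qd = 20 - 8 = 12 and Qs = 4·8 - 5 = 27.
Consumer surplus without the control is ½ · (20 - 5) · 15 = 112.5.
With the floor, consumers buy 12 units at 8, so CS = ½ · (20 - 8) · 12 = 72.
Change in consumer surplus = 72 - 112.5 = -40.5.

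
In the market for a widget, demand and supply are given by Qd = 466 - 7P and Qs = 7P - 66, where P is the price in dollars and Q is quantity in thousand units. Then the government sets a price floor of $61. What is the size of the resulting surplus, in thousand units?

322

Setting quantity demanded equal to quantity supplied, 466 - 7P = 7P - 66, gives P* = 38 and Q* = 200.
Since 61 > 38, the floor is binding.
At P = 61: Qd = 466 - 7·61 = 39 and Qs = 7·61 - 66 = 361.
Surplus = Qs - Qd = 361 - 39 = 322.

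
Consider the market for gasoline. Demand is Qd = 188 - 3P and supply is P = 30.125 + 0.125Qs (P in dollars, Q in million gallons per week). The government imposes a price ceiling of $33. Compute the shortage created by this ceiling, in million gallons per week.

Rearranging supply gives Qs = 8P - 241. In a free market, 188 - 3P = 8P - 241 gives the equilibrium P* = 39, Q* = 71.
Since 33 < 39, the ceiling is binding.
At P = 33: Qd = 188 - 3·33 = 89 and Qs = 8·33 - 241 = 23.
Shortage = Qd - Qs = 89 - 23 = 66.

66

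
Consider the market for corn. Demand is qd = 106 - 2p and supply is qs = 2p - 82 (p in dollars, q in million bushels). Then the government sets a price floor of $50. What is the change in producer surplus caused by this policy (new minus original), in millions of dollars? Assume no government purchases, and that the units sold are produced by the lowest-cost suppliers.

Equilibrium: 106 - 2p = 2p - 82, so 188 = 4p and p* = 47, q* = 12.
Because the floor (50) lies above the market-clearing price, it is binding.
At p = 50: qd = 106 - 2·50 = 6 and qs = 2·50 - 82 = 18.
Producer surplus without the control is ½ · (47 - 41) · 12 = 36.
With the floor, 6 units are sold at 50. The supply price at q = 6 is 44, so PS = ½ · [(50 - 41) + (50 - 44)] · 6 = 45.
Change in producer surplus = 45 - 36 = 9.

9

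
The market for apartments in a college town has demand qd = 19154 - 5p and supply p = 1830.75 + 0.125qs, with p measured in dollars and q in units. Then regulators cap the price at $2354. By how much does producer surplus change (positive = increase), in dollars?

Rearranging supply gives qs = 8p - 14646. Setting quantity demanded equal to quantity supplied, 19154 - 5p = 8p - 14646, gives p* = 2600 and q* = 6154.
Because the ceiling (2354) lies below the market-clearing price, it is binding.
At p = 2354: qd = 19154 - 5·2354 = 7384 and qs = 8·2354 - 14646 = 4186.
Producer surplus without the control is ½ · (2600 - 1830.75) · 6154 = 2366982.25.
With the ceiling, producers sell 4186 units at 2354, so PS = ½ · (2354 - 1830.75) · 4186 = 1095162.25.
Change in producer surplus = 1095162.25 - 2366982.25 = -1271820.

-1271820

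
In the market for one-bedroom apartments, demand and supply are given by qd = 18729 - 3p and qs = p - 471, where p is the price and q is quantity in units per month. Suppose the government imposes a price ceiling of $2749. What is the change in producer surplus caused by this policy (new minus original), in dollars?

Without the control the market clears where 18729 - 3p = p - 471, i.e. p* = 4800 and q* = 4329.
The ceiling of 2749 is below the equilibrium price 4800, so it binds.
At p = 2749: qd = 18729 - 3·2749 = 10482 and qs = 2749 - 471 = 2278.
Producer surplus without the control is ½ · (4800 - 471) · 4329 = 9370120.5.
With the ceiling, producers sell 2278 units at 2749, so PS = ½ · (2749 - 471) · 2278 = 2594642.
Change in producer surplus = 2594642 - 9370120.5 = -6775478.5.

-6775478.5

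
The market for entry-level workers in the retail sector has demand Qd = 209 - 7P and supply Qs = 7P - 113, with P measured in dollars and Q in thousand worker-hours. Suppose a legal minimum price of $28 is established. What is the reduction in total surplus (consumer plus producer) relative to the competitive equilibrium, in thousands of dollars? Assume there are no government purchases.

175

Setting quantity demanded equal to quantity supplied, 209 - 7P = 7P - 113, gives P* = 23 and Q* = 48.
The floor of 28 is above the equilibrium price 23, so it binds.
At P = 28: Qd = 209 - 7·28 = 13 and Qs = 7·28 - 113 = 83.
Quantity traded falls to 13. At Q = 13 the demand price is (209 - 13)/7 = 28 and the supply price is (113 + 13)/7 = 18.
Deadweight loss = ½ · (28 - 18) · (48 - 13) = ½ · 10 · 35 = 175.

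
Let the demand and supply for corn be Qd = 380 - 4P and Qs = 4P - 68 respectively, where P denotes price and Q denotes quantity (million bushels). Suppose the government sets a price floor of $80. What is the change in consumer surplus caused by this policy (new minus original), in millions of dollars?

Without the control the market clears where 380 - 4P = 4P - 68, i.e. P* = 56 and Q* = 156.
Since 80 > 56, the floor is binding.
At P = 80: Qd = 380 - 4·80 = 60 and Qs = 4·80 - 68 = 252.
Consumer surplus without the control is ½ · (95 - 56) · 156 = 3042.
With the floor, consumers buy 60 units at 80, so CS = ½ · (95 - 80) · 60 = 450.
Change in consumer surplus = 450 - 3042 = -2592.

-2592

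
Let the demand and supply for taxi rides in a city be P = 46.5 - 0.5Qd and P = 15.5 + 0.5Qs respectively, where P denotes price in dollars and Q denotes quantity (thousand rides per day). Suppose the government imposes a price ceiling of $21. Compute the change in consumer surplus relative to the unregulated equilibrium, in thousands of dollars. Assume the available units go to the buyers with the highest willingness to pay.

Rearranging demand gives Qd = 93 - 2P; rearranging supply gives Qs = 2P - 31. Without the control the market clears where 93 - 2P = 2P - 31, i.e. P* = 31 and Q* = 31.
Since 21 < 31, the ceiling is binding.
At P = 21: Qd = 93 - 2·21 = 51 and Qs = 2·21 - 31 = 11.
Consumer surplus without the control is ½ · (46.5 - 31) · 31 = 240.25.
With the ceiling, 11 units are sold at 21 (assume they go to the highest-value buyers). The demand price at Q = 11 is 41, so CS = ½ · [(46.5 - 21) + (41 - 21)] · 11 = 250.25.
Change in consumer surplus = 250.25 - 240.25 = 10.

10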